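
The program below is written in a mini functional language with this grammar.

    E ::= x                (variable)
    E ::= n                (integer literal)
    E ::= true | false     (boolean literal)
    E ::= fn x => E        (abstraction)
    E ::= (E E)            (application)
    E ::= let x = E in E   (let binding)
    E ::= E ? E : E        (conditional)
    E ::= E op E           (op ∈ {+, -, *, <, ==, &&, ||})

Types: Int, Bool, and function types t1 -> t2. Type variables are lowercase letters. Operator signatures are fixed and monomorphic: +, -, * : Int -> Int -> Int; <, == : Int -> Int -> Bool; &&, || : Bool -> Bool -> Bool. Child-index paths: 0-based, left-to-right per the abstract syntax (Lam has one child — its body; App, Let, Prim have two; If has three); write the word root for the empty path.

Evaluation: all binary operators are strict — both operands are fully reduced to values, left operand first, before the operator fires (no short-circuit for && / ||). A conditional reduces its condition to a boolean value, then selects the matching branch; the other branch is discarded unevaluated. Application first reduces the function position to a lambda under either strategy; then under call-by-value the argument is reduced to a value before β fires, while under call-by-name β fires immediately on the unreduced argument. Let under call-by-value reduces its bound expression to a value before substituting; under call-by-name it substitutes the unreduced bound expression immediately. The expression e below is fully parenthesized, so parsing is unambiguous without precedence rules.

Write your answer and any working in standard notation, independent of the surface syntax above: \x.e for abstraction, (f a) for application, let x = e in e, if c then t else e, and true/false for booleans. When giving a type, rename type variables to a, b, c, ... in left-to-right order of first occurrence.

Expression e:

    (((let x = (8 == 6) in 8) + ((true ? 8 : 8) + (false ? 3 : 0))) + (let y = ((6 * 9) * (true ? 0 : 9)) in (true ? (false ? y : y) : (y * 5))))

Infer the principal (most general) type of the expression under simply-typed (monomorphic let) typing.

Working:
  unify Int ~ Int
  unify Int ~ Int
let x : Bool
  unify Int ~ Int
  unify Bool ~ Bool
  unify Int ~ Int
  unify Int ~ Int
  unify Bool ~ Bool
  unify Int ~ Int
  unify Int ~ Int
  unify Int ~ Int
  unify Int ~ Int
  unify Int ~ Int
  unify Int ~ Int
  unify Int ~ Int
  unify Bool ~ Bool
  unify Int ~ Int
  unify Int ~ Int
let y : Int
  unify Bool ~ Bool
  unify Bool ~ Bool
y : Int
y : Int
  unify Int ~ Int
y : Int
  unify Int ~ Int
  unify Int ~ Int
  unify Int ~ Int
  unify Int ~ Int

Answer: Int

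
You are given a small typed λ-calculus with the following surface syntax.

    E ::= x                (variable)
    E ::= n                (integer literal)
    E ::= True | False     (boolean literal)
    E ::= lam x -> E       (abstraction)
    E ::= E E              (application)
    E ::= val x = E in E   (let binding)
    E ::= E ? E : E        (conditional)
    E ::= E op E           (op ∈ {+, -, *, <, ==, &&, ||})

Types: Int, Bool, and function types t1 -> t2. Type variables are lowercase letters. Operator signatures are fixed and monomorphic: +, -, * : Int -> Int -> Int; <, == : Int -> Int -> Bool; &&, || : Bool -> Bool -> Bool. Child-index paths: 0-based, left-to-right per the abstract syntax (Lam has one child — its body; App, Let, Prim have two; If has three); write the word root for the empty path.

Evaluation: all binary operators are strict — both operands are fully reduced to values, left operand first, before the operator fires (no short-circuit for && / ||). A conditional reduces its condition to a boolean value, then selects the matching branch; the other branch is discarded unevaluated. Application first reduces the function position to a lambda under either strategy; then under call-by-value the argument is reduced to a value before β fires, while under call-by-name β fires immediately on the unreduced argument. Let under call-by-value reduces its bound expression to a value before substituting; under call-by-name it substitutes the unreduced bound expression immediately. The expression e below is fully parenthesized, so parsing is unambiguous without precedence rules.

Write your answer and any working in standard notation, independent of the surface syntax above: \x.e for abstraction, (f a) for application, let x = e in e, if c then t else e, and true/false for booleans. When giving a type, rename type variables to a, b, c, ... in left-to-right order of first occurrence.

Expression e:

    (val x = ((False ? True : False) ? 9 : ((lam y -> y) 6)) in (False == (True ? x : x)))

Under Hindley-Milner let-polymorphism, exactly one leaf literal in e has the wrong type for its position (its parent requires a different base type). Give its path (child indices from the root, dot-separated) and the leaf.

Trace:
  unify Bool ~ Bool
  unify Bool ~ Bool
  unify Bool ~ Bool
y : a
\y._ : a -> a
  unify a -> a ~ Int -> b
  unify a ~ Int
  unify Int ~ b
_ _ : Int
  unify Int ~ Int
let x : Int
  unify Bool ~ Int
  FAIL: mismatch Bool ~ Int

Answer: 1.0 : false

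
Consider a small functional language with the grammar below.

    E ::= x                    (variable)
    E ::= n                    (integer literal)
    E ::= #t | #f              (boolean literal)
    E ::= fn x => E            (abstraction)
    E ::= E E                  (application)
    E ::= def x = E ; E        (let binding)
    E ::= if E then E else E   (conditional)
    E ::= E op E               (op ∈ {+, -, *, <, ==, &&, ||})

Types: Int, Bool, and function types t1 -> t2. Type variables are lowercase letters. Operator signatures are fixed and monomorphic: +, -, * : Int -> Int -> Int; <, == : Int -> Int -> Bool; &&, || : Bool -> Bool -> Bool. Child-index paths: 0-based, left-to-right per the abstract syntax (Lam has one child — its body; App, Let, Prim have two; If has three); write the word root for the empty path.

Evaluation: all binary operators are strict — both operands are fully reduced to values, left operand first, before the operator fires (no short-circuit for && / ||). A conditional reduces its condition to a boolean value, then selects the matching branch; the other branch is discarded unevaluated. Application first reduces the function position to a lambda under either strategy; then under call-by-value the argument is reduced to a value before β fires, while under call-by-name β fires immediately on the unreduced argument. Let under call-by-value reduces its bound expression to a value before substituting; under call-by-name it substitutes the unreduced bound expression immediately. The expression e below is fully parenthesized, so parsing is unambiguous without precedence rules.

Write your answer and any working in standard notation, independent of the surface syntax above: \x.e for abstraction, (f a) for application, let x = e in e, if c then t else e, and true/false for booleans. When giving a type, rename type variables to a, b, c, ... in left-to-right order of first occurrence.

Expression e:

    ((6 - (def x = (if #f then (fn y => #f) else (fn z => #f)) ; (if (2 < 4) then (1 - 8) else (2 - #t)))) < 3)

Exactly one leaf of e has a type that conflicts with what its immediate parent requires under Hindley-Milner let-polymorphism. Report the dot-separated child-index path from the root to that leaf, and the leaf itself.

Answer: 0.1.1.2.1 : true

Working:
  unify Int ~ Int
  unify Bool ~ Bool
\y._ : a -> Bool
\z._ : b -> Bool
  unify a -> Bool ~ b -> Bool
  unify a ~ b
  unify Bool ~ Bool
let x : forall. b -> Bool
  unify Int ~ Int
  unify Int ~ Int
  unify Bool ~ Bool
  unify Int ~ Int
  unify Int ~ Int
  unify Int ~ Int
  unify Bool ~ Int
  FAIL: mismatch Bool ~ Int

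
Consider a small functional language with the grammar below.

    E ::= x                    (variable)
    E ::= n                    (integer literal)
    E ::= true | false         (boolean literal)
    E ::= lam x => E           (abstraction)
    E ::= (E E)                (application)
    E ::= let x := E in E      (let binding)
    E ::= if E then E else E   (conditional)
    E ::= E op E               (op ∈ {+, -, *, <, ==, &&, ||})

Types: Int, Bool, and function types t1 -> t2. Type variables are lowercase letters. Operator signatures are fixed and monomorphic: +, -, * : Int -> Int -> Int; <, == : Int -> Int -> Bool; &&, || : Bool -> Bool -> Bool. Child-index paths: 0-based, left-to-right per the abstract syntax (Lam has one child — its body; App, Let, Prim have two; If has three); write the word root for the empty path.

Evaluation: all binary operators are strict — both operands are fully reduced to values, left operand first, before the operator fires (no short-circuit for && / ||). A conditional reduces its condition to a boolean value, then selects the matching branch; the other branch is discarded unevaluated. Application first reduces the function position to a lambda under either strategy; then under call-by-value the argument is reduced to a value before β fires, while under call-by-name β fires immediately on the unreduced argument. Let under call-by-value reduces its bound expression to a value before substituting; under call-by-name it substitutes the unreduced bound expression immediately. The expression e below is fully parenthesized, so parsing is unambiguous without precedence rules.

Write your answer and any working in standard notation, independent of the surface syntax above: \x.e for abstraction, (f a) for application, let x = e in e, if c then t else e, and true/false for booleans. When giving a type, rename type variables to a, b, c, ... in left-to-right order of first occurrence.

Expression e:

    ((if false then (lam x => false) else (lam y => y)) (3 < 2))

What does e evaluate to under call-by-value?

Derivation:
step 0: ((if false then (\x.false) else (\y.y)) (3 < 2))
step 1: [if@0] ((\y.y) (3 < 2))
step 2: [delta@1] ((\y.y) false)
step 3: [beta@root] false

Answer: false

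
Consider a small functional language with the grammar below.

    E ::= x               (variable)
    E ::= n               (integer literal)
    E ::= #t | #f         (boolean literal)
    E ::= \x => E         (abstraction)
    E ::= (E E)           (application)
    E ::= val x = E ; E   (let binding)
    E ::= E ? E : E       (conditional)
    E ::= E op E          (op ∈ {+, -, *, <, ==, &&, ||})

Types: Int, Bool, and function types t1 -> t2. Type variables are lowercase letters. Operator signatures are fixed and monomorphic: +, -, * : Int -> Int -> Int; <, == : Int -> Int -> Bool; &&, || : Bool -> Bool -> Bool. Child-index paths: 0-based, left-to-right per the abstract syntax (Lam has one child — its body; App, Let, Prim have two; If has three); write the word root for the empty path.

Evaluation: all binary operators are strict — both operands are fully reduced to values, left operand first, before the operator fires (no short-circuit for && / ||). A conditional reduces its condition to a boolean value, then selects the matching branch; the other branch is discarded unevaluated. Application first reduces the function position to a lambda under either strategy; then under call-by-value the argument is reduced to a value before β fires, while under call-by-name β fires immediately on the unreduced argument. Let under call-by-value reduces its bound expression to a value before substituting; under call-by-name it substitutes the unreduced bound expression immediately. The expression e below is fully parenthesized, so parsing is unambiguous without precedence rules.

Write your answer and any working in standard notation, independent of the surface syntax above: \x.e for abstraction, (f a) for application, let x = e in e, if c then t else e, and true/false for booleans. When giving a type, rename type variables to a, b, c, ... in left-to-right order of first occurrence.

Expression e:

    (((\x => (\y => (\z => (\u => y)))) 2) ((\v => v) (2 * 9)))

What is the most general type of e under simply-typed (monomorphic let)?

Answer: a -> b -> Int

Trace:
y : b
\u._ : d -> b
\z._ : c -> d -> b
\y._ : b -> c -> d -> b
\x._ : a -> b -> c -> d -> b
  unify a -> b -> c -> d -> b ~ Int -> e
  unify a ~ Int
  unify b -> c -> d -> b ~ e
_ _ : b -> c -> d -> b
v : f
\v._ : f -> f
  unify Int ~ Int
  unify Int ~ Int
  unify f -> f ~ Int -> g
  unify f ~ Int
  unify Int ~ g
_ _ : Int
  unify b -> c -> d -> b ~ Int -> h
  unify b ~ Int
  unify c -> d -> Int ~ h
_ _ : c -> d -> Int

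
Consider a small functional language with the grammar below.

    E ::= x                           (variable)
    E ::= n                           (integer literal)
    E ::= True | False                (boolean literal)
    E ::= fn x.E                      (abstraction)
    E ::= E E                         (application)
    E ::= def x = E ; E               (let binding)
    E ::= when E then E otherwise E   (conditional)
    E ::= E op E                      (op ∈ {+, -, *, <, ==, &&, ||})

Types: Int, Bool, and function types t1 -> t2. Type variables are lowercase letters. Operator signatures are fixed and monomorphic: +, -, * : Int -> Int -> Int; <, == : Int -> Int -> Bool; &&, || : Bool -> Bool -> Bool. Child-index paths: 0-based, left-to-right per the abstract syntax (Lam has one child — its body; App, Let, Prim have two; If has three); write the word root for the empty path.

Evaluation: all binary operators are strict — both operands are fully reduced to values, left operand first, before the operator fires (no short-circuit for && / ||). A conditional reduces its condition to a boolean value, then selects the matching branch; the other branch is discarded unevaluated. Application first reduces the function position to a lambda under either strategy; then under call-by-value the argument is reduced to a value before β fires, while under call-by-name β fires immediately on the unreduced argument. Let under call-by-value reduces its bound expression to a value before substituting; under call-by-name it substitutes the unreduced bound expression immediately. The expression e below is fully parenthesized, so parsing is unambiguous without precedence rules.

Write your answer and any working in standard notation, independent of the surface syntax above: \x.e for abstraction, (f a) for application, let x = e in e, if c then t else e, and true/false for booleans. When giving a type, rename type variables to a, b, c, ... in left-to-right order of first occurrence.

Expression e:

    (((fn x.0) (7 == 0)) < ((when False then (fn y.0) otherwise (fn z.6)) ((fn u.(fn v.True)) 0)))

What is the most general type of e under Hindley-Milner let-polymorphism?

Derivation:
\x._ : a -> Int
  unify Int ~ Int
  unify Int ~ Int
  unify a -> Int ~ Bool -> b
  unify a ~ Bool
  unify Int ~ b
_ _ : Int
  unify Int ~ Int
  unify Bool ~ Bool
\y._ : c -> Int
\z._ : d -> Int
  unify c -> Int ~ d -> Int
  unify c ~ d
  unify Int ~ Int
\v._ : f -> Bool
\u._ : e -> f -> Bool
  unify e -> f -> Bool ~ Int -> g
  unify e ~ Int
  unify f -> Bool ~ g
_ _ : f -> Bool
  unify d -> Int ~ (f -> Bool) -> h
  unify d ~ f -> Bool
  unify Int ~ h
_ _ : Int
  unify Int ~ Int

Answer: Bool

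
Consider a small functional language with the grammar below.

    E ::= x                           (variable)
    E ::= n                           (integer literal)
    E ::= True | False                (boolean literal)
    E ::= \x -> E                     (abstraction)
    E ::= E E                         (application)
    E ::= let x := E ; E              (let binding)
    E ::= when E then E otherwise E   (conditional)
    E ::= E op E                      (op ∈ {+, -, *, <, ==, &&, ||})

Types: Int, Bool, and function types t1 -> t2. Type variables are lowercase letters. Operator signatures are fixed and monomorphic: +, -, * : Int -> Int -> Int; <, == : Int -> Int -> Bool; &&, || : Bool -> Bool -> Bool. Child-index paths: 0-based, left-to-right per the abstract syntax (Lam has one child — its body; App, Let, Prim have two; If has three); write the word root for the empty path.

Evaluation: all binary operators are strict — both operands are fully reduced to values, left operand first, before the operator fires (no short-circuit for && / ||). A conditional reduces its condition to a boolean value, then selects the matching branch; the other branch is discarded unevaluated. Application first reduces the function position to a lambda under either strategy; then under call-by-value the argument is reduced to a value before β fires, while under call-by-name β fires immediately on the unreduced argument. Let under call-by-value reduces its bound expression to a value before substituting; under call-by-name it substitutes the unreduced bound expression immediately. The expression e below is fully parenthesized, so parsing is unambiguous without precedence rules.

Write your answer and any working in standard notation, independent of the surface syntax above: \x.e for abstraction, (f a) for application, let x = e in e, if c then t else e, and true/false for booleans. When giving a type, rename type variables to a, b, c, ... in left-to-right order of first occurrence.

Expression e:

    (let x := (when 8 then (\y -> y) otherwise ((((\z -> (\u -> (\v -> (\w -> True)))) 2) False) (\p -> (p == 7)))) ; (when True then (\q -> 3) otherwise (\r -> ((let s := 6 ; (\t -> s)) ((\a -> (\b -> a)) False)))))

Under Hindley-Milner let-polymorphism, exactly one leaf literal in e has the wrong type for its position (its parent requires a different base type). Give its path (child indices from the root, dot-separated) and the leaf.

Working:
  unify Int ~ Bool
  FAIL: mismatch Int ~ Bool

Answer: 0.0 : 8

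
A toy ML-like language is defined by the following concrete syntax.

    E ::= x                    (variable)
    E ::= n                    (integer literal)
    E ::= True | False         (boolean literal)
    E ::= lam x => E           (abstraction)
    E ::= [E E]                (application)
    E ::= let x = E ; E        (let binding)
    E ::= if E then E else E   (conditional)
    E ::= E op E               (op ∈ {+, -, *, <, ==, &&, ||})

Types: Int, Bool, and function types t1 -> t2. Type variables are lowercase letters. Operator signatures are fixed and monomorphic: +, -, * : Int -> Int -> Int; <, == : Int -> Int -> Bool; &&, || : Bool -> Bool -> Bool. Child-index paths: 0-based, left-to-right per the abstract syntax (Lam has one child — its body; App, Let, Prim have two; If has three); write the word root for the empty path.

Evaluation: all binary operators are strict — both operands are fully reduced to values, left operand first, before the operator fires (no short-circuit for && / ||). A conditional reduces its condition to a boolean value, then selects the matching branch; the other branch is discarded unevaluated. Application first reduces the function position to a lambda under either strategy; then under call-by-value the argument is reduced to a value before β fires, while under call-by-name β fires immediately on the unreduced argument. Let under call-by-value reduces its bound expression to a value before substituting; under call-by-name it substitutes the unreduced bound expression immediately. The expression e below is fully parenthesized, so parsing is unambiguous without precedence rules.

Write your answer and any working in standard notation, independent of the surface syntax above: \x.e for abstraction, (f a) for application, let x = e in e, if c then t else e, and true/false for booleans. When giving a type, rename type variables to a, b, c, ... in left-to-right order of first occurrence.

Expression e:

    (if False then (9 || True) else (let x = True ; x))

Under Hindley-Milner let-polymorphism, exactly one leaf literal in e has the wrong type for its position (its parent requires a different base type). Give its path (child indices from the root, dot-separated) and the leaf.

Derivation:
  unify Bool ~ Bool
  unify Int ~ Bool
  FAIL: mismatch Int ~ Bool

Answer: 1.0 : 9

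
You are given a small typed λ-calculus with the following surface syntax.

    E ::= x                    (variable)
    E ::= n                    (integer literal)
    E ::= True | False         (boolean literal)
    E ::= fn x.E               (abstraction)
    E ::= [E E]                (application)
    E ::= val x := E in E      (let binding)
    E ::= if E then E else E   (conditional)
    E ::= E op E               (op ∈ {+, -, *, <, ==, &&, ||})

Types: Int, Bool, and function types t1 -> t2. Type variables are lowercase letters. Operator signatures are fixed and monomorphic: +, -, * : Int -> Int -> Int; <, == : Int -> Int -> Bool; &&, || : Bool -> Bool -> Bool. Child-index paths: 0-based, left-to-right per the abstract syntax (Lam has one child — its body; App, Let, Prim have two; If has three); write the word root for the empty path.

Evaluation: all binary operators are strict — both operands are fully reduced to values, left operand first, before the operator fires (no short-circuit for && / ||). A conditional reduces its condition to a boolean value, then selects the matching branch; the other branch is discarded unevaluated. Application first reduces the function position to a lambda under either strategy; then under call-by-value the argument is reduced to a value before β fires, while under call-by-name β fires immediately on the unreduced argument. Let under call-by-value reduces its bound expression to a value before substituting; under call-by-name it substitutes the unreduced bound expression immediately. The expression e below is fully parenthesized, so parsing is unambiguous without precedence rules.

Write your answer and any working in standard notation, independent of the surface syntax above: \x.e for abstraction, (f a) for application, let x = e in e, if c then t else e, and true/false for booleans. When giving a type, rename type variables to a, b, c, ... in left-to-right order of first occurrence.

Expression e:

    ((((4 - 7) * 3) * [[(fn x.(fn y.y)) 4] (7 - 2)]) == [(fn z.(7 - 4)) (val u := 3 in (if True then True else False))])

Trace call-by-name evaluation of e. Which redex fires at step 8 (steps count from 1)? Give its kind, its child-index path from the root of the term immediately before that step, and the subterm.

Answer: delta at 1 : (7 - 4)

Working:
step 0: ((((4 - 7) * 3) * (((\x.(\y.y)) 4) (7 - 2))) == ((\z.(7 - 4)) (let u = 3 in (if true then true else false))))
step 1: [delta@0.0.0] (((-3 * 3) * (((\x.(\y.y)) 4) (7 - 2))) == ((\z.(7 - 4)) (let u = 3 in (if true then true else false))))
step 2: [delta@0.0] ((-9 * (((\x.(\y.y)) 4) (7 - 2))) == ((\z.(7 - 4)) (let u = 3 in (if true then true else false))))
step 3: [beta@0.1.0] ((-9 * ((\y.y) (7 - 2))) == ((\z.(7 - 4)) (let u = 3 in (if true then true else false))))
step 4: [beta@0.1] ((-9 * (7 - 2)) == ((\z.(7 - 4)) (let u = 3 in (if true then true else false))))
step 5: [delta@0.1] ((-9 * 5) == ((\z.(7 - 4)) (let u = 3 in (if true then true else false))))
step 6: [delta@0] (-45 == ((\z.(7 - 4)) (let u = 3 in (if true then true else false))))
step 7: [beta@1] (-45 == (7 - 4))
step 8: [delta@1] (-45 == 3)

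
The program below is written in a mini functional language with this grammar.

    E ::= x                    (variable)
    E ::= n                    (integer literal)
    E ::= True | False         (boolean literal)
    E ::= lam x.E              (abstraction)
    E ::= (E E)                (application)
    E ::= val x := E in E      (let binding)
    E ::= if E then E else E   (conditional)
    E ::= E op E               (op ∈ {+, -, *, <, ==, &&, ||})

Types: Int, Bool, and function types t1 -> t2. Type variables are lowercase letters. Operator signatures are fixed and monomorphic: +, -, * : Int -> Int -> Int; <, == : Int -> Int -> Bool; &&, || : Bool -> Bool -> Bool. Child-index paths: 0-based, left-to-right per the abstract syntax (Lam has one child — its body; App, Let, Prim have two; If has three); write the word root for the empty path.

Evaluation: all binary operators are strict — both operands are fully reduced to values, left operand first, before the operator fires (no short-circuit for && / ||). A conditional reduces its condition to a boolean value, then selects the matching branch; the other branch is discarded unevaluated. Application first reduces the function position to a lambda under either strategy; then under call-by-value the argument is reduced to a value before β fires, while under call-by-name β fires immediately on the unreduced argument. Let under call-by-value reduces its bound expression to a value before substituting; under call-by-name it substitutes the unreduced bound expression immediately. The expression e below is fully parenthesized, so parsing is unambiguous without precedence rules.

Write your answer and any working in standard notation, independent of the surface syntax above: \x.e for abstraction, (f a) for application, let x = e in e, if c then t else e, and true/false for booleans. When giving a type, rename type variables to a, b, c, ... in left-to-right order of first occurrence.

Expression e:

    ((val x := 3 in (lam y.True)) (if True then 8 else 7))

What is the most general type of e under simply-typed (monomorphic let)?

Derivation:
let x : Int
\y._ : a -> Bool
  unify Bool ~ Bool
  unify Int ~ Int
  unify a -> Bool ~ Int -> b
  unify a ~ Int
  unify Bool ~ b
_ _ : Bool

Answer: Bool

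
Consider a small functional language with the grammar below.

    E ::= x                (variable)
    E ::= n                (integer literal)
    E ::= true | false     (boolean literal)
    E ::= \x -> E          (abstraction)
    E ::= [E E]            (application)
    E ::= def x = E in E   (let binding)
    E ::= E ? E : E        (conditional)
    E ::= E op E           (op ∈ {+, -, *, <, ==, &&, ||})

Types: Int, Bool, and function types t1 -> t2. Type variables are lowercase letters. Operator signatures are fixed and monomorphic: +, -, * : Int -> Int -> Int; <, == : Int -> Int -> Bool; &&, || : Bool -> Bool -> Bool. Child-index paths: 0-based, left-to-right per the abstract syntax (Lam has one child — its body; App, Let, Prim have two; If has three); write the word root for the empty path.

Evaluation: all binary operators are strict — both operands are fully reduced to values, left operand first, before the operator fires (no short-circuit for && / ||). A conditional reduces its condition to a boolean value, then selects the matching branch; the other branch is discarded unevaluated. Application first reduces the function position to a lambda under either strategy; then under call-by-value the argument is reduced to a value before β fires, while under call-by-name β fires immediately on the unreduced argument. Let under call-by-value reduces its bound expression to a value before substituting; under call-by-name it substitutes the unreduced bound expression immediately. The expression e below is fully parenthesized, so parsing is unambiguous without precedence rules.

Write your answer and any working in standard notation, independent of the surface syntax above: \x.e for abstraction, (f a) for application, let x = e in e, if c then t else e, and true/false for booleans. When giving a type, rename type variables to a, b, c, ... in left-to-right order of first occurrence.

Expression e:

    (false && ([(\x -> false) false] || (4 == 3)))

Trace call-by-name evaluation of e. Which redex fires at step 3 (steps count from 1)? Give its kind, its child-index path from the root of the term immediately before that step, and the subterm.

Trace:
step 0: (false && (((\x.false) false) || (4 == 3)))
step 1: [beta@1.0] (false && (false || (4 == 3)))
step 2: [delta@1.1] (false && (false || false))
step 3: [delta@1] (false && false)

Answer: delta at 1 : (false || false)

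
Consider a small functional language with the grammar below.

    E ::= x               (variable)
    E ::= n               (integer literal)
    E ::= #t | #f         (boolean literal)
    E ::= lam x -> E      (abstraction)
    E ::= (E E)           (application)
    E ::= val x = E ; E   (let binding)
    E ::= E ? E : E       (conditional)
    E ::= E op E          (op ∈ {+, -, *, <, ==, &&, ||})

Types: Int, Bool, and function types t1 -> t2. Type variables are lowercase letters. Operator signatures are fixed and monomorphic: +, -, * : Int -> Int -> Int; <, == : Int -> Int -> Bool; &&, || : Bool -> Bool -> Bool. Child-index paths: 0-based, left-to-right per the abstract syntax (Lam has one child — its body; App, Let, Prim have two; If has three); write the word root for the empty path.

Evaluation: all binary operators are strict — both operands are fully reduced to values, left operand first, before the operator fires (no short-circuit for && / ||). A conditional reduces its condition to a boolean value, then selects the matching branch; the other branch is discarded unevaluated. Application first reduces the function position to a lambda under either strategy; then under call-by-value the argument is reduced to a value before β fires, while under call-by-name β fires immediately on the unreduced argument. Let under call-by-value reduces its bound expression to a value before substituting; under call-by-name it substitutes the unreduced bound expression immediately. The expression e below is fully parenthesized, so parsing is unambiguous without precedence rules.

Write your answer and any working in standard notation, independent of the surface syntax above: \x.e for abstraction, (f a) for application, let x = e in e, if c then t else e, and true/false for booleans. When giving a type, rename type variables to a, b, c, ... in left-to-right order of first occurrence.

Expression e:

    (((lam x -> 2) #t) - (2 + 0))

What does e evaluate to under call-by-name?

Working:
step 0: (((\x.2) true) - (2 + 0))
step 1: [beta@0] (2 - (2 + 0))
step 2: [delta@1] (2 - 2)
step 3: [delta@root] 0

Answer: 0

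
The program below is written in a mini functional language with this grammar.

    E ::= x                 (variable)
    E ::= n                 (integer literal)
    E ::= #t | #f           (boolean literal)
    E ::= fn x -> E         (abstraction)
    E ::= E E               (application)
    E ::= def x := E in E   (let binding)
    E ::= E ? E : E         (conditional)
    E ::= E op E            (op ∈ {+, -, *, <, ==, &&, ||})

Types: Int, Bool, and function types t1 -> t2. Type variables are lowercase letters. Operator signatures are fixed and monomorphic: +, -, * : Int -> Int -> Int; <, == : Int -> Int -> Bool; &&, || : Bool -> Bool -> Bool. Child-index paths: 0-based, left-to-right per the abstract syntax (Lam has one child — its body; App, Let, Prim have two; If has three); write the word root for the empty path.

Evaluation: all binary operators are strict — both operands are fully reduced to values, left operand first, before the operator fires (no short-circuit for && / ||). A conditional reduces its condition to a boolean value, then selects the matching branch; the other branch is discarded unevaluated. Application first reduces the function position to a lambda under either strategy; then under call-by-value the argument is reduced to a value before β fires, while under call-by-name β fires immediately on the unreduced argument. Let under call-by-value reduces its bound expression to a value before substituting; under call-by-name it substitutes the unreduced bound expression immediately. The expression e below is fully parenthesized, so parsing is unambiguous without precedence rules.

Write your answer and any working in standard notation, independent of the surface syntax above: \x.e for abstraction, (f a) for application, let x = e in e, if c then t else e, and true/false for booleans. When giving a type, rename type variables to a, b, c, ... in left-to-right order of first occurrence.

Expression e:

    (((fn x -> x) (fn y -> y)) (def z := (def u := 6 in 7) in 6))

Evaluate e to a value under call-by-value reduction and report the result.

Working:
step 0: (((\x.x) (\y.y)) (let z = (let u = 6 in 7) in 6))
step 1: [beta@0] ((\y.y) (let z = (let u = 6 in 7) in 6))
step 2: [let@1.0] ((\y.y) (let z = 7 in 6))
step 3: [let@1] ((\y.y) 6)
step 4: [beta@root] 6

Answer: 6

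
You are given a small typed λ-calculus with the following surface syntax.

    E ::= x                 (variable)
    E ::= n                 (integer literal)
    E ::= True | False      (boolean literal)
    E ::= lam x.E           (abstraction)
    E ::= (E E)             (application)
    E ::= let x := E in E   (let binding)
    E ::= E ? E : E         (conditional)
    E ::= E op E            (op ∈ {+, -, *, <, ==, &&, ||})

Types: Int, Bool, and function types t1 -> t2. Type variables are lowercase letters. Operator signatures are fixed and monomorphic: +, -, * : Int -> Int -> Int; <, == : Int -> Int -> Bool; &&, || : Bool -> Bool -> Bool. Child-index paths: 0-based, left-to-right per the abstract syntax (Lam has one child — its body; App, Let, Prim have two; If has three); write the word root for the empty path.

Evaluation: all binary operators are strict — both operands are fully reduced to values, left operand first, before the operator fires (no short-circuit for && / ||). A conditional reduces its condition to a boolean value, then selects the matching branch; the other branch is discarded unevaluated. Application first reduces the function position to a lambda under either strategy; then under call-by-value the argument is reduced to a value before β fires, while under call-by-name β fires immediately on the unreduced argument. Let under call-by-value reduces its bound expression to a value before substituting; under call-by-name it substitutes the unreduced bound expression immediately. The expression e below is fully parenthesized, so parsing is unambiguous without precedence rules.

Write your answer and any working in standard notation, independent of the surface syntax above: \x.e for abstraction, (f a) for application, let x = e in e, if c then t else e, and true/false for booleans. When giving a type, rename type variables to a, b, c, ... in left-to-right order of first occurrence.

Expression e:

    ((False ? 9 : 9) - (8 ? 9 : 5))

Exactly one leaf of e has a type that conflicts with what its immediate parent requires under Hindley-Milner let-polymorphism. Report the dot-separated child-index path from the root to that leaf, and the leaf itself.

Derivation:
  unify Bool ~ Bool
  unify Int ~ Int
  unify Int ~ Int
  unify Int ~ Bool
  FAIL: mismatch Int ~ Bool

Answer: 1.0 : 8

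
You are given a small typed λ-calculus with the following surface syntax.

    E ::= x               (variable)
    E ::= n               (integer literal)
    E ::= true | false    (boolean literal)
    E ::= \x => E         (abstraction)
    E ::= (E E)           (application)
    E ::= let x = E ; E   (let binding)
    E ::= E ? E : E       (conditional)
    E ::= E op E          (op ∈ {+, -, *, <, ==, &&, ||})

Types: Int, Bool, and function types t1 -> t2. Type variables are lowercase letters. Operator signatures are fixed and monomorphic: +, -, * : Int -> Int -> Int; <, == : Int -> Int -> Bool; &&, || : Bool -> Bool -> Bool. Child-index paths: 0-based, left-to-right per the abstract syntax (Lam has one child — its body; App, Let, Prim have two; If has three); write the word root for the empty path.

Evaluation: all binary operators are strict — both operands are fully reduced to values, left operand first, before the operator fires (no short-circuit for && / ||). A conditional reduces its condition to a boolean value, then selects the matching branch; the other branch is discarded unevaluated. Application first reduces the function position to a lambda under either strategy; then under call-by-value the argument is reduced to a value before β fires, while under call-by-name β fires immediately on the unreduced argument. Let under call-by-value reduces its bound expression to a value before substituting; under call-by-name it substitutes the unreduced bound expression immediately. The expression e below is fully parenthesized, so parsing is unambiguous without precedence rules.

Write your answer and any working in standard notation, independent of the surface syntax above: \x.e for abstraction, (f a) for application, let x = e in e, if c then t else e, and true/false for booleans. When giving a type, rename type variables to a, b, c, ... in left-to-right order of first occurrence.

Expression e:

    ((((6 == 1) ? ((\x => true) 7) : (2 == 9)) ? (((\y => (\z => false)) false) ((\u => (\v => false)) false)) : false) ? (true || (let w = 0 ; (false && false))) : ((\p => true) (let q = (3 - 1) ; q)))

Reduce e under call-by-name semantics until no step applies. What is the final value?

Answer: true

Trace:
step 0: (if (if (if (6 == 1) then ((\x.true) 7) else (2 == 9)) then (((\y.(\z.false)) false) ((\u.(\v.false)) false)) else false) then (true || (let w = 0 in (false && false))) else ((\p.true) (let q = (3 - 1) in q)))
step 1: [delta@0.0.0] (if (if (if false then ((\x.true) 7) else (2 == 9)) then (((\y.(\z.false)) false) ((\u.(\v.false)) false)) else false) then (true || (let w = 0 in (false && false))) else ((\p.true) (let q = (3 - 1) in q)))
step 2: [if@0.0] (if (if (2 == 9) then (((\y.(\z.false)) false) ((\u.(\v.false)) false)) else false) then (true || (let w = 0 in (false && false))) else ((\p.true) (let q = (3 - 1) in q)))
step 3: [delta@0.0] (if (if false then (((\y.(\z.false)) false) ((\u.(\v.false)) false)) else false) then (true || (let w = 0 in (false && false))) else ((\p.true) (let q = (3 - 1) in q)))
step 4: [if@0] (if false then (true || (let w = 0 in (false && false))) else ((\p.true) (let q = (3 - 1) in q)))
step 5: [if@root] ((\p.true) (let q = (3 - 1) in q))
step 6: [beta@root] true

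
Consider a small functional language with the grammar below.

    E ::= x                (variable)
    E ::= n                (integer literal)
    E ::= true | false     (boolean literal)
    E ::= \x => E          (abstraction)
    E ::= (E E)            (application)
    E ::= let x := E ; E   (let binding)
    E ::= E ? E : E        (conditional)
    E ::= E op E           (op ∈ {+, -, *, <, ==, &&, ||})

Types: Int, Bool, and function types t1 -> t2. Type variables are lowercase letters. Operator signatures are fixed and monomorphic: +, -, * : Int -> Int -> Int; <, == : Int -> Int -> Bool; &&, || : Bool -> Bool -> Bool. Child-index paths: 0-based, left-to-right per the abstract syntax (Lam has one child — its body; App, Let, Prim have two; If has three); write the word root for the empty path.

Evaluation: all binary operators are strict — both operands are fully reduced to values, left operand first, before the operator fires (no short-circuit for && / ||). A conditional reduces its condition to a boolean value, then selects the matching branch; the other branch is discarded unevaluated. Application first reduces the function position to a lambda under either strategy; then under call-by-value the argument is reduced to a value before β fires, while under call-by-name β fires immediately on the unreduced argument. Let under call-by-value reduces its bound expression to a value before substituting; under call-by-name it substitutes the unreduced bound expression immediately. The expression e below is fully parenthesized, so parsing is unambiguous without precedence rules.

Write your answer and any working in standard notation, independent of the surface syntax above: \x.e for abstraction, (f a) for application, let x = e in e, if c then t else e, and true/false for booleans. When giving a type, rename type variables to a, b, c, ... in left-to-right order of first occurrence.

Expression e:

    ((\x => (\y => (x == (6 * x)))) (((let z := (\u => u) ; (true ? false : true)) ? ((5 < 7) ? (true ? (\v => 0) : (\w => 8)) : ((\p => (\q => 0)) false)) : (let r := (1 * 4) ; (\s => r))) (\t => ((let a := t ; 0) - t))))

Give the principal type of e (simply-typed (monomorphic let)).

Derivation:
x : a
  unify a ~ Int
  unify Int ~ Int
x : Int
  unify Int ~ Int
  unify Int ~ Int
\y._ : b -> Bool
\x._ : Int -> b -> Bool
u : c
\u._ : c -> c
let z : c -> c
  unify Bool ~ Bool
  unify Bool ~ Bool
  unify Bool ~ Bool
  unify Int ~ Int
  unify Int ~ Int
  unify Bool ~ Bool
  unify Bool ~ Bool
\v._ : d -> Int
\w._ : e -> Int
  unify d -> Int ~ e -> Int
  unify d ~ e
  unify Int ~ Int
\q._ : g -> Int
\p._ : f -> g -> Int
  unify f -> g -> Int ~ Bool -> h
  unify f ~ Bool
  unify g -> Int ~ h
_ _ : g -> Int
  unify e -> Int ~ g -> Int
  unify e ~ g
  unify Int ~ Int
  unify Int ~ Int
  unify Int ~ Int
let r : Int
r : Int
\s._ : i -> Int
  unify g -> Int ~ i -> Int
  unify g ~ i
  unify Int ~ Int
t : j
let a : j
  unify Int ~ Int
t : j
  unify j ~ Int
\t._ : Int -> Int
  unify i -> Int ~ (Int -> Int) -> k
  unify i ~ Int -> Int
  unify Int ~ k
_ _ : Int
  unify Int -> b -> Bool ~ Int -> l
  unify Int ~ Int
  unify b -> Bool ~ l
_ _ : b -> Bool

Answer: a -> Bool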